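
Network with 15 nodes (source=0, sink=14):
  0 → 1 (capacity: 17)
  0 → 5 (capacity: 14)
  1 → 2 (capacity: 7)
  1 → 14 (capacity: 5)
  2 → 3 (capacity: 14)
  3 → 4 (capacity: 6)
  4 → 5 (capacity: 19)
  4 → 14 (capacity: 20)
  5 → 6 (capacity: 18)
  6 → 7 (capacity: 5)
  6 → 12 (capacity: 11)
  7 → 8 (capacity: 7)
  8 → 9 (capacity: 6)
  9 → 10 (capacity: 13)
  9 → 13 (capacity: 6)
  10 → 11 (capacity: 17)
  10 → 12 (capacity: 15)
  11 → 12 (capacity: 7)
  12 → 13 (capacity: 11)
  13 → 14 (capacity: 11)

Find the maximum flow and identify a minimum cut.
Max flow = 22, Min cut edges: (1,14), (3,4), (13,14)

Maximum flow: 22
Minimum cut: (1,14), (3,4), (13,14)
Partition: S = [0, 1, 2, 3, 5, 6, 7, 8, 9, 10, 11, 12, 13], T = [4, 14]

Max-flow min-cut theorem verified: both equal 22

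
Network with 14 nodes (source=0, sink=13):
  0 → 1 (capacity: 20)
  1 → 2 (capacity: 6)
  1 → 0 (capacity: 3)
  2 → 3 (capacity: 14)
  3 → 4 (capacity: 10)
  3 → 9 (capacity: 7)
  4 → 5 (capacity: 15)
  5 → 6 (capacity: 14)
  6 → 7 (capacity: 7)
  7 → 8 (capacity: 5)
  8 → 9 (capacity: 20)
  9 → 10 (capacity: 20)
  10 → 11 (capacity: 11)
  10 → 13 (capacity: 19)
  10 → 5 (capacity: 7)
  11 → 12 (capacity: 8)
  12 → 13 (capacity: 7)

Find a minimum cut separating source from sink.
Min cut value = 6, edges: (1,2)

Min cut value: 6
Partition: S = [0, 1], T = [2, 3, 4, 5, 6, 7, 8, 9, 10, 11, 12, 13]
Cut edges: (1,2)

By max-flow min-cut theorem, max flow = min cut = 6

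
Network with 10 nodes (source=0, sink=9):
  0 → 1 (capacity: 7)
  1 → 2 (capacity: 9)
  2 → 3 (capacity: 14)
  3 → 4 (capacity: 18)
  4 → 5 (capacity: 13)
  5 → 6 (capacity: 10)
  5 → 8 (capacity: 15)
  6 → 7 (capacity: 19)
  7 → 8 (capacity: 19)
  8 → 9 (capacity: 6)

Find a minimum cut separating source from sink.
Min cut value = 6, edges: (8,9)

Min cut value: 6
Partition: S = [0, 1, 2, 3, 4, 5, 6, 7, 8], T = [9]
Cut edges: (8,9)

By max-flow min-cut theorem, max flow = min cut = 6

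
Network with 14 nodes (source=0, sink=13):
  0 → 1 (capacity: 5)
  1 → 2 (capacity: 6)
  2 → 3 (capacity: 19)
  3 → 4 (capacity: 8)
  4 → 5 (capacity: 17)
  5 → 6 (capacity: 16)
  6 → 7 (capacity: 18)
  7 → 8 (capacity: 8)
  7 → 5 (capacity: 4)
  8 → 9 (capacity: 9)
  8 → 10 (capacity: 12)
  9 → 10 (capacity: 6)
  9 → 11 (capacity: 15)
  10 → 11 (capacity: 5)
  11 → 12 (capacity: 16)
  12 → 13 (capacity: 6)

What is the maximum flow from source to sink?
Maximum flow = 5

Max flow: 5

Flow assignment:
  0 → 1: 5/5
  1 → 2: 5/6
  2 → 3: 5/19
  3 → 4: 5/8
  4 → 5: 5/17
  5 → 6: 5/16
  6 → 7: 5/18
  7 → 8: 5/8
  8 → 9: 5/9
  9 → 11: 5/15
  11 → 12: 5/16
  12 → 13: 5/6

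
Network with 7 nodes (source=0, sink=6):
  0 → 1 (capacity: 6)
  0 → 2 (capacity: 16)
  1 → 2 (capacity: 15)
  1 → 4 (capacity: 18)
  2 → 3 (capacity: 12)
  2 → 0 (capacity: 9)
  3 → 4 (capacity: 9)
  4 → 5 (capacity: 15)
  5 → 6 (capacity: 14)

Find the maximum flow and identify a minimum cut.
Max flow = 14, Min cut edges: (5,6)

Maximum flow: 14
Minimum cut: (5,6)
Partition: S = [0, 1, 2, 3, 4, 5], T = [6]

Max-flow min-cut theorem verified: both equal 14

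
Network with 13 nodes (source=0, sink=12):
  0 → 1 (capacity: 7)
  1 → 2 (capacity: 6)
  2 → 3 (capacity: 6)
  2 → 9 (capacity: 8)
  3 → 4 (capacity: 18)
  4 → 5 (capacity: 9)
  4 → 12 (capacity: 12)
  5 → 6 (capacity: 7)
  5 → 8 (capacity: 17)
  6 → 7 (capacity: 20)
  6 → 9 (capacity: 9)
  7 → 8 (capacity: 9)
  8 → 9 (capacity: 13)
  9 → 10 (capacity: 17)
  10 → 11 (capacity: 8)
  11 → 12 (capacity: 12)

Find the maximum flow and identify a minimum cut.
Max flow = 6, Min cut edges: (1,2)

Maximum flow: 6
Minimum cut: (1,2)
Partition: S = [0, 1], T = [2, 3, 4, 5, 6, 7, 8, 9, 10, 11, 12]

Max-flow min-cut theorem verified: both equal 6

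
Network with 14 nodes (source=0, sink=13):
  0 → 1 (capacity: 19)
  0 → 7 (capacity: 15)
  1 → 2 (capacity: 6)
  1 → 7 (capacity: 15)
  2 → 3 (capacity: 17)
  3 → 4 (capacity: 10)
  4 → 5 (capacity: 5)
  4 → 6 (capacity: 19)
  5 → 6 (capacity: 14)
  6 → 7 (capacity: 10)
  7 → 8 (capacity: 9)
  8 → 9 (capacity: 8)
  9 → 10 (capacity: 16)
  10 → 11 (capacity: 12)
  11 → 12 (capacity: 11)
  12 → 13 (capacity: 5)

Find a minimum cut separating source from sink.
Min cut value = 5, edges: (12,13)

Min cut value: 5
Partition: S = [0, 1, 2, 3, 4, 5, 6, 7, 8, 9, 10, 11, 12], T = [13]
Cut edges: (12,13)

By max-flow min-cut theorem, max flow = min cut = 5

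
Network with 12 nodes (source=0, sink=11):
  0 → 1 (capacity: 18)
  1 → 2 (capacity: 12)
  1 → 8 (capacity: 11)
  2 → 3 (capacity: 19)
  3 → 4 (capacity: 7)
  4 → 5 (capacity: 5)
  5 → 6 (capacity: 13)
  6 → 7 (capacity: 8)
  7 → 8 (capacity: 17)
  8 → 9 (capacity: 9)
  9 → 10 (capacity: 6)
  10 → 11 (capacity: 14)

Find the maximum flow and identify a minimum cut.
Max flow = 6, Min cut edges: (9,10)

Maximum flow: 6
Minimum cut: (9,10)
Partition: S = [0, 1, 2, 3, 4, 5, 6, 7, 8, 9], T = [10, 11]

Max-flow min-cut theorem verified: both equal 6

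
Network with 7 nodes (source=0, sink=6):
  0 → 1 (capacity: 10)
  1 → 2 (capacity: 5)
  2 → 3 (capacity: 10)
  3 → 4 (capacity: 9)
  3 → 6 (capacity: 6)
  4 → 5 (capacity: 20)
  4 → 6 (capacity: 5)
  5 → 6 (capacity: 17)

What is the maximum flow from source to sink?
Maximum flow = 5

Max flow: 5

Flow assignment:
  0 → 1: 5/10
  1 → 2: 5/5
  2 → 3: 5/10
  3 → 6: 5/6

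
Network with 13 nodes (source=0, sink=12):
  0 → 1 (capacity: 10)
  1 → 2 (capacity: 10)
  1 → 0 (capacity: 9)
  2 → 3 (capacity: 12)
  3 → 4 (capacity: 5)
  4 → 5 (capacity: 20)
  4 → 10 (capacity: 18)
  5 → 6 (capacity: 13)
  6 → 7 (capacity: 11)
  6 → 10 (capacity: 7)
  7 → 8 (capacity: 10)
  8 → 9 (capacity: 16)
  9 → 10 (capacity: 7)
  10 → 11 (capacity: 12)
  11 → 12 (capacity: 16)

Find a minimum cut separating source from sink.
Min cut value = 5, edges: (3,4)

Min cut value: 5
Partition: S = [0, 1, 2, 3], T = [4, 5, 6, 7, 8, 9, 10, 11, 12]
Cut edges: (3,4)

By max-flow min-cut theorem, max flow = min cut = 5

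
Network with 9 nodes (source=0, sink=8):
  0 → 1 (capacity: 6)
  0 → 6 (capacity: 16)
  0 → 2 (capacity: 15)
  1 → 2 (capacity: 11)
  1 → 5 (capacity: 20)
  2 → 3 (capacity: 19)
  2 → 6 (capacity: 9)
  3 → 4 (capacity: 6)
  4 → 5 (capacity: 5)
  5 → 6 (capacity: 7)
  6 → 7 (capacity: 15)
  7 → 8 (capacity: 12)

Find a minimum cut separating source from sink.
Min cut value = 12, edges: (7,8)

Min cut value: 12
Partition: S = [0, 1, 2, 3, 4, 5, 6, 7], T = [8]
Cut edges: (7,8)

By max-flow min-cut theorem, max flow = min cut = 12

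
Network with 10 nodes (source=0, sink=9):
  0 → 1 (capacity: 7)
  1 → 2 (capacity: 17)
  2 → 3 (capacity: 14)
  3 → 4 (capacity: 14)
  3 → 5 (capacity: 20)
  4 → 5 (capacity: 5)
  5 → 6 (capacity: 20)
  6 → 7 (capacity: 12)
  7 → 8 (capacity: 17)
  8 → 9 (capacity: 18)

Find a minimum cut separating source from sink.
Min cut value = 7, edges: (0,1)

Min cut value: 7
Partition: S = [0], T = [1, 2, 3, 4, 5, 6, 7, 8, 9]
Cut edges: (0,1)

By max-flow min-cut theorem, max flow = min cut = 7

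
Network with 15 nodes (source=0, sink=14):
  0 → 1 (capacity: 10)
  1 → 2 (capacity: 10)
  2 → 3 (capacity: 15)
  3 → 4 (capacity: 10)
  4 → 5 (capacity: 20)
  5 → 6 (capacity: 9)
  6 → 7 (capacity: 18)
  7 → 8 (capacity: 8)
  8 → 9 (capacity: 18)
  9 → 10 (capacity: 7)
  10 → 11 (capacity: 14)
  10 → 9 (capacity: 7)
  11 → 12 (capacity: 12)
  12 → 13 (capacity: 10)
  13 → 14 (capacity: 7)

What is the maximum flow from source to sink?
Maximum flow = 7

Max flow: 7

Flow assignment:
  0 → 1: 7/10
  1 → 2: 7/10
  2 → 3: 7/15
  3 → 4: 7/10
  4 → 5: 7/20
  5 → 6: 7/9
  6 → 7: 7/18
  7 → 8: 7/8
  8 → 9: 7/18
  9 → 10: 7/7
  10 → 11: 7/14
  11 → 12: 7/12
  12 → 13: 7/10
  13 → 14: 7/7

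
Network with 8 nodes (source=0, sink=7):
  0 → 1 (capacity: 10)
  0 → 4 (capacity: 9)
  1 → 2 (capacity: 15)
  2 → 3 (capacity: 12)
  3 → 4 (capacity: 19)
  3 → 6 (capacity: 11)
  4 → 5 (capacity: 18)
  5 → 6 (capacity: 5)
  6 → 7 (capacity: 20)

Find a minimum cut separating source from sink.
Min cut value = 15, edges: (0,1), (5,6)

Min cut value: 15
Partition: S = [0, 4, 5], T = [1, 2, 3, 6, 7]
Cut edges: (0,1), (5,6)

By max-flow min-cut theorem, max flow = min cut = 15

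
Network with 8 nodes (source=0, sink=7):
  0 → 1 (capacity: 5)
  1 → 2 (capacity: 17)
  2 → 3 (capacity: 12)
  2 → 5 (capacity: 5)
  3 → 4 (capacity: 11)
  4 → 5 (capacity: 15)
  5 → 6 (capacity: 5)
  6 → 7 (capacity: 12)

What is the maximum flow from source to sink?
Maximum flow = 5

Max flow: 5

Flow assignment:
  0 → 1: 5/5
  1 → 2: 5/17
  2 → 5: 5/5
  5 → 6: 5/5
  6 → 7: 5/12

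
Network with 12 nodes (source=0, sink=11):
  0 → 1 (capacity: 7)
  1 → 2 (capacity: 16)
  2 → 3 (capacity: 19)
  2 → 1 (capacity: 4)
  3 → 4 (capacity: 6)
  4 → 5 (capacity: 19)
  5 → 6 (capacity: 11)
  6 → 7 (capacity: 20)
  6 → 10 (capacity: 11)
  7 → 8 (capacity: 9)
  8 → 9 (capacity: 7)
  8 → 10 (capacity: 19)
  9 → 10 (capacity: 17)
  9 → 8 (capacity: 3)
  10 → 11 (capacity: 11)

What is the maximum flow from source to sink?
Maximum flow = 6

Max flow: 6

Flow assignment:
  0 → 1: 6/7
  1 → 2: 6/16
  2 → 3: 6/19
  3 → 4: 6/6
  4 → 5: 6/19
  5 → 6: 6/11
  6 → 10: 6/11
  10 → 11: 6/11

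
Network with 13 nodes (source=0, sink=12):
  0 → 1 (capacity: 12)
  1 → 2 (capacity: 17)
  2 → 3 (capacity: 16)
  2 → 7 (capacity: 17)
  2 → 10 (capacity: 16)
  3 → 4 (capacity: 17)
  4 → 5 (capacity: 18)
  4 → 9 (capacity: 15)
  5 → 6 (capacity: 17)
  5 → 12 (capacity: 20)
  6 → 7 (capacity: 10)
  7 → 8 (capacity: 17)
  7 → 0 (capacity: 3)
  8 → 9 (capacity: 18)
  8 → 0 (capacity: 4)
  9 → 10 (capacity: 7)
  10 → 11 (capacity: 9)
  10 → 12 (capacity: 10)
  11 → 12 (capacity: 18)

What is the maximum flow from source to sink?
Maximum flow = 12

Max flow: 12

Flow assignment:
  0 → 1: 12/12
  1 → 2: 12/17
  2 → 10: 12/16
  10 → 11: 2/9
  10 → 12: 10/10
  11 → 12: 2/18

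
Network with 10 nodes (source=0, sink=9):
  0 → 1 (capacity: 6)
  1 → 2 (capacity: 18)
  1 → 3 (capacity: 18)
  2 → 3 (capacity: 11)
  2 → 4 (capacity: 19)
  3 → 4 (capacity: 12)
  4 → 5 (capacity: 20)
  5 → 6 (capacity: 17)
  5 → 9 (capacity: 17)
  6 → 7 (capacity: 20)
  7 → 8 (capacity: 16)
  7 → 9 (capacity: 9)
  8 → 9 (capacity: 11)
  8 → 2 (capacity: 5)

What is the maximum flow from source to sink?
Maximum flow = 6

Max flow: 6

Flow assignment:
  0 → 1: 6/6
  1 → 2: 6/18
  2 → 4: 6/19
  4 → 5: 6/20
  5 → 9: 6/17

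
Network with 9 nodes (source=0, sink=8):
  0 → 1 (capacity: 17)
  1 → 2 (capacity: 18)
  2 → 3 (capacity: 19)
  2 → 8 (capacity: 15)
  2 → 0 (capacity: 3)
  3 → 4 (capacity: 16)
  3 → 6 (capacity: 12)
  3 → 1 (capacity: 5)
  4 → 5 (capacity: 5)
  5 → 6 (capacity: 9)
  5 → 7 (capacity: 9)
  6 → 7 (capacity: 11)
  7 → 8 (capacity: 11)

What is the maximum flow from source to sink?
Maximum flow = 17

Max flow: 17

Flow assignment:
  0 → 1: 17/17
  1 → 2: 17/18
  2 → 3: 2/19
  2 → 8: 15/15
  3 → 6: 2/12
  6 → 7: 2/11
  7 → 8: 2/11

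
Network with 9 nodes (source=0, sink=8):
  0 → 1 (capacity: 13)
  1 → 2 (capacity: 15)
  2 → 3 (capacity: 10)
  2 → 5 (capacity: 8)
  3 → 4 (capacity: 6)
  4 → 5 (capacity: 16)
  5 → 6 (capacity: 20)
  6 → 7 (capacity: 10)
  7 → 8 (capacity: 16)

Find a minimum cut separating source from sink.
Min cut value = 10, edges: (6,7)

Min cut value: 10
Partition: S = [0, 1, 2, 3, 4, 5, 6], T = [7, 8]
Cut edges: (6,7)

By max-flow min-cut theorem, max flow = min cut = 10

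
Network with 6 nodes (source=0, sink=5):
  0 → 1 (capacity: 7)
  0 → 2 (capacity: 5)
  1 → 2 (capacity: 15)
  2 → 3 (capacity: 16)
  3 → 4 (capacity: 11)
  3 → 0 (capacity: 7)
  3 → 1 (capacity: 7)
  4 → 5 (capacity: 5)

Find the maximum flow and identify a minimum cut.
Max flow = 5, Min cut edges: (4,5)

Maximum flow: 5
Minimum cut: (4,5)
Partition: S = [0, 1, 2, 3, 4], T = [5]

Max-flow min-cut theorem verified: both equal 5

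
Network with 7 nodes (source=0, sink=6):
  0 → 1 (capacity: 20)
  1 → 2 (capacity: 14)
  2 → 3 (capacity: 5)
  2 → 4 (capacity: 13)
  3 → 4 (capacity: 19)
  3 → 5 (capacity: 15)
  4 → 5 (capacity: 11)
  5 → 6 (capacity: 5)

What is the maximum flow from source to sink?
Maximum flow = 5

Max flow: 5

Flow assignment:
  0 → 1: 5/20
  1 → 2: 5/14
  2 → 4: 5/13
  4 → 5: 5/11
  5 → 6: 5/5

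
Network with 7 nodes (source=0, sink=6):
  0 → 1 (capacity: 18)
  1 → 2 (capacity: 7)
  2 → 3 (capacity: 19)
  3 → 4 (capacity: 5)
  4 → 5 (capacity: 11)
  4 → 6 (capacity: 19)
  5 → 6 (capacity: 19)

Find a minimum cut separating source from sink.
Min cut value = 5, edges: (3,4)

Min cut value: 5
Partition: S = [0, 1, 2, 3], T = [4, 5, 6]
Cut edges: (3,4)

By max-flow min-cut theorem, max flow = min cut = 5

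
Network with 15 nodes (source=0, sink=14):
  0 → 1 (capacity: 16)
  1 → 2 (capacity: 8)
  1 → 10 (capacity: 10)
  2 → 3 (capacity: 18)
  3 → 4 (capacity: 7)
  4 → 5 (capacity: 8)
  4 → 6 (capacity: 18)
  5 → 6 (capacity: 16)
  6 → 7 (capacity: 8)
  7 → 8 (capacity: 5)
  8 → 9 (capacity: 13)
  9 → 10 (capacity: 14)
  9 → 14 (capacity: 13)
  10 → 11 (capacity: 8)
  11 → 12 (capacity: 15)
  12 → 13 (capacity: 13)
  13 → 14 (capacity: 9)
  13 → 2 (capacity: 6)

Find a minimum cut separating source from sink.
Min cut value = 13, edges: (7,8), (10,11)

Min cut value: 13
Partition: S = [0, 1, 2, 3, 4, 5, 6, 7, 10], T = [8, 9, 11, 12, 13, 14]
Cut edges: (7,8), (10,11)

By max-flow min-cut theorem, max flow = min cut = 13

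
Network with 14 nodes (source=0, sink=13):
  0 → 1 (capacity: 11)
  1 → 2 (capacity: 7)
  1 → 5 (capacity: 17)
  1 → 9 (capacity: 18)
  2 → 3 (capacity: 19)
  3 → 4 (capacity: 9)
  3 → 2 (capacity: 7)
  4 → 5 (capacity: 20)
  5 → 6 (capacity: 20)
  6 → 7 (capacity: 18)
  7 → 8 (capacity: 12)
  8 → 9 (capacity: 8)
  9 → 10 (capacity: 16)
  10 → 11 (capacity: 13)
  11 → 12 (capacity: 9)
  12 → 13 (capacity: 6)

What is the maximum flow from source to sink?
Maximum flow = 6

Max flow: 6

Flow assignment:
  0 → 1: 6/11
  1 → 9: 6/18
  9 → 10: 6/16
  10 → 11: 6/13
  11 → 12: 6/9
  12 → 13: 6/6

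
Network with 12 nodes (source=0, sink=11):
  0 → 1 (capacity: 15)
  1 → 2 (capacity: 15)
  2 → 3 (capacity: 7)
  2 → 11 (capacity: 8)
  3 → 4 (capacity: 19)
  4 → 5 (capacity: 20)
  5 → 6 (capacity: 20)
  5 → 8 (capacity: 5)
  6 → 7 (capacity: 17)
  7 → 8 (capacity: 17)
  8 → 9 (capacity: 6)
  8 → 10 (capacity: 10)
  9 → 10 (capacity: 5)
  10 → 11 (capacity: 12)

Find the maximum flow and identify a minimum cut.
Max flow = 15, Min cut edges: (2,3), (2,11)

Maximum flow: 15
Minimum cut: (2,3), (2,11)
Partition: S = [0, 1, 2], T = [3, 4, 5, 6, 7, 8, 9, 10, 11]

Max-flow min-cut theorem verified: both equal 15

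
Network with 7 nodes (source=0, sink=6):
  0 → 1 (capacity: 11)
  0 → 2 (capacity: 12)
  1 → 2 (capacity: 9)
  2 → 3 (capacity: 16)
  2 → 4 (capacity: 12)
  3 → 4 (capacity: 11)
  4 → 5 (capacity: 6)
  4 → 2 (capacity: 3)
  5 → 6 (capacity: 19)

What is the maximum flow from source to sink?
Maximum flow = 6

Max flow: 6

Flow assignment:
  0 → 1: 6/11
  1 → 2: 6/9
  2 → 4: 6/12
  4 → 5: 6/6
  5 → 6: 6/19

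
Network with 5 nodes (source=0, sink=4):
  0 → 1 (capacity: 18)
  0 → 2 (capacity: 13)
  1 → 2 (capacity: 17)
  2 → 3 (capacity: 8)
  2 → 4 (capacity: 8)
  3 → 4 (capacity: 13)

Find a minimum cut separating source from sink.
Min cut value = 16, edges: (2,3), (2,4)

Min cut value: 16
Partition: S = [0, 1, 2], T = [3, 4]
Cut edges: (2,3), (2,4)

By max-flow min-cut theorem, max flow = min cut = 16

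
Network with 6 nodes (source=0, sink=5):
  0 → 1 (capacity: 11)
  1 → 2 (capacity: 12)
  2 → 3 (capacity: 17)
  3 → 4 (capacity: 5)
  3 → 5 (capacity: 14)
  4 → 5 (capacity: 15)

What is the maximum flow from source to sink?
Maximum flow = 11

Max flow: 11

Flow assignment:
  0 → 1: 11/11
  1 → 2: 11/12
  2 → 3: 11/17
  3 → 5: 11/14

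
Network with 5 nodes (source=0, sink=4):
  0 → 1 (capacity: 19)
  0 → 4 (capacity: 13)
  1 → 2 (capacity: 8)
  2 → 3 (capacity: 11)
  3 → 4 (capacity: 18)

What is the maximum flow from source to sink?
Maximum flow = 21

Max flow: 21

Flow assignment:
  0 → 1: 8/19
  0 → 4: 13/13
  1 → 2: 8/8
  2 → 3: 8/11
  3 → 4: 8/18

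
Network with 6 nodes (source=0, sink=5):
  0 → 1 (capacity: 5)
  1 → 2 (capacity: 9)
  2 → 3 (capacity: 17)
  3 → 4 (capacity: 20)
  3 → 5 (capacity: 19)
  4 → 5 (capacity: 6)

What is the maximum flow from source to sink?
Maximum flow = 5

Max flow: 5

Flow assignment:
  0 → 1: 5/5
  1 → 2: 5/9
  2 → 3: 5/17
  3 → 5: 5/19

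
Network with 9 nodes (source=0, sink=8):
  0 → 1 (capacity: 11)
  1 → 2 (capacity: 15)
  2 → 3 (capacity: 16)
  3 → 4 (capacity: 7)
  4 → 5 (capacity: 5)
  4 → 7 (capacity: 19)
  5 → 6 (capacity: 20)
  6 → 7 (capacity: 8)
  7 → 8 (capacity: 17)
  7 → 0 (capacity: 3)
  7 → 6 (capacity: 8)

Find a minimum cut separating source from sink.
Min cut value = 7, edges: (3,4)

Min cut value: 7
Partition: S = [0, 1, 2, 3], T = [4, 5, 6, 7, 8]
Cut edges: (3,4)

By max-flow min-cut theorem, max flow = min cut = 7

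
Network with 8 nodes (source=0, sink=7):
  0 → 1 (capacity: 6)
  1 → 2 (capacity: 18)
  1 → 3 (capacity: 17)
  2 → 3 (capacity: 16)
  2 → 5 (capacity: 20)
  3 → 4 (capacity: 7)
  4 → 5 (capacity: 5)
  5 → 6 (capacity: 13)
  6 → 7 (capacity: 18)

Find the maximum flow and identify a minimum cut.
Max flow = 6, Min cut edges: (0,1)

Maximum flow: 6
Minimum cut: (0,1)
Partition: S = [0], T = [1, 2, 3, 4, 5, 6, 7]

Max-flow min-cut theorem verified: both equal 6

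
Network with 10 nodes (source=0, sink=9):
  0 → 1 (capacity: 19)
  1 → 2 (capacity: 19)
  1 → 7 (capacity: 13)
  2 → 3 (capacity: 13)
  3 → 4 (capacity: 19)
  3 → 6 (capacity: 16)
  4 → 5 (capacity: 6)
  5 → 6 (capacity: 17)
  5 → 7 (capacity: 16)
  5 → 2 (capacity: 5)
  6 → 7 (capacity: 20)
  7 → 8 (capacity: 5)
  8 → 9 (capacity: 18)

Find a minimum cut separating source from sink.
Min cut value = 5, edges: (7,8)

Min cut value: 5
Partition: S = [0, 1, 2, 3, 4, 5, 6, 7], T = [8, 9]
Cut edges: (7,8)

By max-flow min-cut theorem, max flow = min cut = 5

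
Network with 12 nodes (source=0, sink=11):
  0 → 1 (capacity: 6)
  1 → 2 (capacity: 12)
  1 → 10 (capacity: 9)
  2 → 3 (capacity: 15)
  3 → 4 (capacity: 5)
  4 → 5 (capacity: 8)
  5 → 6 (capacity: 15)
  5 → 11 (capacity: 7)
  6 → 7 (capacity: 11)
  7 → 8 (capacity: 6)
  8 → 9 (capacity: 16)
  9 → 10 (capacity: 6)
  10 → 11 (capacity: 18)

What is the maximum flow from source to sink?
Maximum flow = 6

Max flow: 6

Flow assignment:
  0 → 1: 6/6
  1 → 10: 6/9
  10 → 11: 6/18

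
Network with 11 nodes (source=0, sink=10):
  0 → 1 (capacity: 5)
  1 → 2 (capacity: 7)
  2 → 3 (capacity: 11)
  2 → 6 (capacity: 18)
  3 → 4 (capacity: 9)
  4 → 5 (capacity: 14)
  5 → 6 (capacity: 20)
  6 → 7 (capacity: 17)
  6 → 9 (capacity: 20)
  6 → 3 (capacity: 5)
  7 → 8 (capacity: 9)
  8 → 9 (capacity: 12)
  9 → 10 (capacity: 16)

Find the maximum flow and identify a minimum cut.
Max flow = 5, Min cut edges: (0,1)

Maximum flow: 5
Minimum cut: (0,1)
Partition: S = [0], T = [1, 2, 3, 4, 5, 6, 7, 8, 9, 10]

Max-flow min-cut theorem verified: both equal 5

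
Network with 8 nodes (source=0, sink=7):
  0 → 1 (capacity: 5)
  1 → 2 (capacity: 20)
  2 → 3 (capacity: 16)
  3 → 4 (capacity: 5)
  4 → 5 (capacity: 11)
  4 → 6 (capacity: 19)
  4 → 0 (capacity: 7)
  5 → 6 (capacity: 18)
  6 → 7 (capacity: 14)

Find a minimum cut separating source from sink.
Min cut value = 5, edges: (3,4)

Min cut value: 5
Partition: S = [0, 1, 2, 3], T = [4, 5, 6, 7]
Cut edges: (3,4)

By max-flow min-cut theorem, max flow = min cut = 5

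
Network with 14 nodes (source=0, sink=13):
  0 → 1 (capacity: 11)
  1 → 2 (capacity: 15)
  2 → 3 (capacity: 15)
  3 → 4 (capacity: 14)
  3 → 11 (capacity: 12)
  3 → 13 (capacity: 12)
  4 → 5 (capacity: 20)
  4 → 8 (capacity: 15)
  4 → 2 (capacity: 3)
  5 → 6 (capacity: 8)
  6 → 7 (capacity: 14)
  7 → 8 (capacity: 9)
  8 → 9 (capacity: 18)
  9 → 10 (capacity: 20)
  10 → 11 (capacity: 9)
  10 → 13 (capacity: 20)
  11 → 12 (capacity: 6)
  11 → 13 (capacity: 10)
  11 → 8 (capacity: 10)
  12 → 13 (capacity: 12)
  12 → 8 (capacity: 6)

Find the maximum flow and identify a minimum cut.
Max flow = 11, Min cut edges: (0,1)

Maximum flow: 11
Minimum cut: (0,1)
Partition: S = [0], T = [1, 2, 3, 4, 5, 6, 7, 8, 9, 10, 11, 12, 13]

Max-flow min-cut theorem verified: both equal 11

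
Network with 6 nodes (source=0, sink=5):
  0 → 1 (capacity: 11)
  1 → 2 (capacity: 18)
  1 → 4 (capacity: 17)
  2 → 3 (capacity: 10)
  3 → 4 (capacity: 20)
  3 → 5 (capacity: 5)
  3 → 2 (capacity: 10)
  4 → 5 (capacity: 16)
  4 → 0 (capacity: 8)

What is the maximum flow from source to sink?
Maximum flow = 11

Max flow: 11

Flow assignment:
  0 → 1: 11/11
  1 → 4: 11/17
  4 → 5: 11/16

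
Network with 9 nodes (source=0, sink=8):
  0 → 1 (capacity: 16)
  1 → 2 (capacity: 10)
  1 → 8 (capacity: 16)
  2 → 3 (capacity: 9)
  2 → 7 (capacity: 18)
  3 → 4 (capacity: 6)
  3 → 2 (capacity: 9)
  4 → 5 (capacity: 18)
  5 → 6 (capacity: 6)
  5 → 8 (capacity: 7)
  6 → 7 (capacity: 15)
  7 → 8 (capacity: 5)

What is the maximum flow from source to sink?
Maximum flow = 16

Max flow: 16

Flow assignment:
  0 → 1: 16/16
  1 → 8: 16/16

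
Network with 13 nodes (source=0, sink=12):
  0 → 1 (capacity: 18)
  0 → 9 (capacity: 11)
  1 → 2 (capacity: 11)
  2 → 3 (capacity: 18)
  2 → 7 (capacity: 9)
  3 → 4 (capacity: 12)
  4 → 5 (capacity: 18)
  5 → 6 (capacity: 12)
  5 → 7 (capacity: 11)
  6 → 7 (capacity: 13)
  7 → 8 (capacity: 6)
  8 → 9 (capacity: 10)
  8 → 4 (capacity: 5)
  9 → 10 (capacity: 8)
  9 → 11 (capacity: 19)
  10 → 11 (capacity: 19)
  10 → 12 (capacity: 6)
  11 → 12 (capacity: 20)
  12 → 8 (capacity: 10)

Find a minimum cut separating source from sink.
Min cut value = 17, edges: (0,9), (7,8)

Min cut value: 17
Partition: S = [0, 1, 2, 3, 4, 5, 6, 7], T = [8, 9, 10, 11, 12]
Cut edges: (0,9), (7,8)

By max-flow min-cut theorem, max flow = min cut = 17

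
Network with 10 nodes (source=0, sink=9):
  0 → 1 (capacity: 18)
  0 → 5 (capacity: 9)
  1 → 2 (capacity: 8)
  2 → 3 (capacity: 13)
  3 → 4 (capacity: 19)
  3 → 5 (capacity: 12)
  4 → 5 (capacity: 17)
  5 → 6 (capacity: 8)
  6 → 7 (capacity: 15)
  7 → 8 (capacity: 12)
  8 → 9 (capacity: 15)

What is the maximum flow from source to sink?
Maximum flow = 8

Max flow: 8

Flow assignment:
  0 → 1: 8/18
  1 → 2: 8/8
  2 → 3: 8/13
  3 → 5: 8/12
  5 → 6: 8/8
  6 → 7: 8/15
  7 → 8: 8/12
  8 → 9: 8/15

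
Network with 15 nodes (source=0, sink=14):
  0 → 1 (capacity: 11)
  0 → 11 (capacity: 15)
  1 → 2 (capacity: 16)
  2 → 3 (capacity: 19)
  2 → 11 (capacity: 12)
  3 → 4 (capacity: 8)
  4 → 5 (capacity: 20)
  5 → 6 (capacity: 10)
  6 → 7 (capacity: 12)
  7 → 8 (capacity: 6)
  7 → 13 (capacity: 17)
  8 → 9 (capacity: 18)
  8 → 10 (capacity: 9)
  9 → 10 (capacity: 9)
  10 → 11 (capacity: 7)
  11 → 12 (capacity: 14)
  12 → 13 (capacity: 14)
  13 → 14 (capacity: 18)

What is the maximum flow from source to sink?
Maximum flow = 18

Max flow: 18

Flow assignment:
  0 → 1: 11/11
  0 → 11: 7/15
  1 → 2: 11/16
  2 → 3: 8/19
  2 → 11: 3/12
  3 → 4: 8/8
  4 → 5: 8/20
  5 → 6: 8/10
  6 → 7: 8/12
  7 → 13: 8/17
  11 → 12: 10/14
  12 → 13: 10/14
  13 → 14: 18/18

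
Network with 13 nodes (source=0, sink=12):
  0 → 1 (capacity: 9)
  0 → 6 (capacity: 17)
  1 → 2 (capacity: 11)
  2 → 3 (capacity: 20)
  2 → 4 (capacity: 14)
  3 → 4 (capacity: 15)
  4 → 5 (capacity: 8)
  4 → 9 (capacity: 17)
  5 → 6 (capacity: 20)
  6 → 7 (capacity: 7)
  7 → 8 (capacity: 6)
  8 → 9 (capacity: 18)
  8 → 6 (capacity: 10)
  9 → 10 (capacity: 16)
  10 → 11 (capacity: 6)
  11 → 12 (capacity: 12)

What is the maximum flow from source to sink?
Maximum flow = 6

Max flow: 6

Flow assignment:
  0 → 1: 6/9
  1 → 2: 6/11
  2 → 4: 6/14
  4 → 9: 6/17
  6 → 7: 6/7
  7 → 8: 6/6
  8 → 6: 6/10
  9 → 10: 6/16
  10 → 11: 6/6
  11 → 12: 6/12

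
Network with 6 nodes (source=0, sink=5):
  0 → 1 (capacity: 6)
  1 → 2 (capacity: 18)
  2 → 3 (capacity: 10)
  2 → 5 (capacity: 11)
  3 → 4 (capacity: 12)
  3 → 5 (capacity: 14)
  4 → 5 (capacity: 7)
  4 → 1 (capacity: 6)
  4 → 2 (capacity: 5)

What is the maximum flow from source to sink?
Maximum flow = 6

Max flow: 6

Flow assignment:
  0 → 1: 6/6
  1 → 2: 6/18
  2 → 5: 6/11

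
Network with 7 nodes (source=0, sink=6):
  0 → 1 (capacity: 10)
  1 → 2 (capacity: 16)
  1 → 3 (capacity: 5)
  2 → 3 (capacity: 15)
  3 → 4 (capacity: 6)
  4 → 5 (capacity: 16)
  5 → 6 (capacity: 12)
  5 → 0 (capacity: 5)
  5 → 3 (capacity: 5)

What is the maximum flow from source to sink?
Maximum flow = 6

Max flow: 6

Flow assignment:
  0 → 1: 6/10
  1 → 2: 1/16
  1 → 3: 5/5
  2 → 3: 1/15
  3 → 4: 6/6
  4 → 5: 6/16
  5 → 6: 6/12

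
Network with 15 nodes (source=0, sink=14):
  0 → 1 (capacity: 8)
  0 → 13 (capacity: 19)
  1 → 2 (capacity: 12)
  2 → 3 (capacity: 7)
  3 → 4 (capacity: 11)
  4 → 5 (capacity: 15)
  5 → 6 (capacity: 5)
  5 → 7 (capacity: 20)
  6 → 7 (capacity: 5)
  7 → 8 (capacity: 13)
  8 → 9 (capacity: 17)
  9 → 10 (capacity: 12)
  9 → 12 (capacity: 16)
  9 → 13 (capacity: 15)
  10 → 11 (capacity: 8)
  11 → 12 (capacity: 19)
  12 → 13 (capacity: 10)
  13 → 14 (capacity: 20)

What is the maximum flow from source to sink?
Maximum flow = 20

Max flow: 20

Flow assignment:
  0 → 1: 7/8
  0 → 13: 13/19
  1 → 2: 7/12
  2 → 3: 7/7
  3 → 4: 7/11
  4 → 5: 7/15
  5 → 7: 7/20
  7 → 8: 7/13
  8 → 9: 7/17
  9 → 13: 7/15
  13 → 14: 20/20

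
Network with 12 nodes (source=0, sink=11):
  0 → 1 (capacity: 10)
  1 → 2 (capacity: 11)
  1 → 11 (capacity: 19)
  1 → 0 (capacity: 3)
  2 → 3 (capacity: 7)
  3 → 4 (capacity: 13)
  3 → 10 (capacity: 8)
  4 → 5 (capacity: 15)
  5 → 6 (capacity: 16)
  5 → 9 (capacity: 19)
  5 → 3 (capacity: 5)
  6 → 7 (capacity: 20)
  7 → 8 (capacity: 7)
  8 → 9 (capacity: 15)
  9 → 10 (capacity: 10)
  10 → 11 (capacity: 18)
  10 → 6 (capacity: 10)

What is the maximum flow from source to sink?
Maximum flow = 10

Max flow: 10

Flow assignment:
  0 → 1: 10/10
  1 → 11: 10/19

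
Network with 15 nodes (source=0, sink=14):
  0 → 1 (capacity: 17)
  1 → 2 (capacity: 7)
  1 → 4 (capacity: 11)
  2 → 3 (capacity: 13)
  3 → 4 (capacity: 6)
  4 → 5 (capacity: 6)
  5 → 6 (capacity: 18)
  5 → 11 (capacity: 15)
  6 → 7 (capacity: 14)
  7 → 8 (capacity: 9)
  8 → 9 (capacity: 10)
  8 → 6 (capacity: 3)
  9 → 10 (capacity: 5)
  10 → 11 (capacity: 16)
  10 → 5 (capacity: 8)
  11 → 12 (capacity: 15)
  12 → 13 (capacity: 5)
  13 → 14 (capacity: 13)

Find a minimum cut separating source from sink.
Min cut value = 5, edges: (12,13)

Min cut value: 5
Partition: S = [0, 1, 2, 3, 4, 5, 6, 7, 8, 9, 10, 11, 12], T = [13, 14]
Cut edges: (12,13)

By max-flow min-cut theorem, max flow = min cut = 5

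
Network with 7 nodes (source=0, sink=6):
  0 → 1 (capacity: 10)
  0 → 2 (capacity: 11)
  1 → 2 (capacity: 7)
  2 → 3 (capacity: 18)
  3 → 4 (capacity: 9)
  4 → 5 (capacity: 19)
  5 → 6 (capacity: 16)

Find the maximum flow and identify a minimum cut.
Max flow = 9, Min cut edges: (3,4)

Maximum flow: 9
Minimum cut: (3,4)
Partition: S = [0, 1, 2, 3], T = [4, 5, 6]

Max-flow min-cut theorem verified: both equal 9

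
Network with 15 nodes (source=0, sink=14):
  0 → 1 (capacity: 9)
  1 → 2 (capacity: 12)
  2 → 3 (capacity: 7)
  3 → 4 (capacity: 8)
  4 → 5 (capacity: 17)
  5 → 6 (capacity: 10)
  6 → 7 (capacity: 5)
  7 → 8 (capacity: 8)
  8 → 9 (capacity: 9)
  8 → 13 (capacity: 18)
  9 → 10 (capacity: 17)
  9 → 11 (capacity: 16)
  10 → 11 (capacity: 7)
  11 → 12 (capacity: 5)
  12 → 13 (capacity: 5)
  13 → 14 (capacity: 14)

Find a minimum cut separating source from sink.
Min cut value = 5, edges: (6,7)

Min cut value: 5
Partition: S = [0, 1, 2, 3, 4, 5, 6], T = [7, 8, 9, 10, 11, 12, 13, 14]
Cut edges: (6,7)

By max-flow min-cut theorem, max flow = min cut = 5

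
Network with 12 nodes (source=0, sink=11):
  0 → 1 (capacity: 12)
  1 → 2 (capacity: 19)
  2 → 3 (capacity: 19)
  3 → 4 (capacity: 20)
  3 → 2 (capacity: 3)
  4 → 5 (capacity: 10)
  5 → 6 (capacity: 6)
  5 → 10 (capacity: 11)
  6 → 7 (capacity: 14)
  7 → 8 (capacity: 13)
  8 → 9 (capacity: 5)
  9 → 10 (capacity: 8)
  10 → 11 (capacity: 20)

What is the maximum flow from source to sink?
Maximum flow = 10

Max flow: 10

Flow assignment:
  0 → 1: 10/12
  1 → 2: 10/19
  2 → 3: 10/19
  3 → 4: 10/20
  4 → 5: 10/10
  5 → 10: 10/11
  10 → 11: 10/20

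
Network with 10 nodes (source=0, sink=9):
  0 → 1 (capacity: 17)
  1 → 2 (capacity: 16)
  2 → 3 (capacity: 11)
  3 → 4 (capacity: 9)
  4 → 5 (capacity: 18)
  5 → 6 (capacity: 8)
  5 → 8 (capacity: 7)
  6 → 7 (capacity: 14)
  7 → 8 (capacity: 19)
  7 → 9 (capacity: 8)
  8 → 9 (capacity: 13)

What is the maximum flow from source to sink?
Maximum flow = 9

Max flow: 9

Flow assignment:
  0 → 1: 9/17
  1 → 2: 9/16
  2 → 3: 9/11
  3 → 4: 9/9
  4 → 5: 9/18
  5 → 6: 2/8
  5 → 8: 7/7
  6 → 7: 2/14
  7 → 9: 2/8
  8 → 9: 7/13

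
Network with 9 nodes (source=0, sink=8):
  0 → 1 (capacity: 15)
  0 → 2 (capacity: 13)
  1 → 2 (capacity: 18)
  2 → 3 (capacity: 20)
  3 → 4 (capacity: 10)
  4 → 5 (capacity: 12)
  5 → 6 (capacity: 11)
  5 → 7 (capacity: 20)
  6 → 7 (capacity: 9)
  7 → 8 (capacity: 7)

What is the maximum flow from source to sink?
Maximum flow = 7

Max flow: 7

Flow assignment:
  0 → 1: 7/15
  1 → 2: 7/18
  2 → 3: 7/20
  3 → 4: 7/10
  4 → 5: 7/12
  5 → 7: 7/20
  7 → 8: 7/7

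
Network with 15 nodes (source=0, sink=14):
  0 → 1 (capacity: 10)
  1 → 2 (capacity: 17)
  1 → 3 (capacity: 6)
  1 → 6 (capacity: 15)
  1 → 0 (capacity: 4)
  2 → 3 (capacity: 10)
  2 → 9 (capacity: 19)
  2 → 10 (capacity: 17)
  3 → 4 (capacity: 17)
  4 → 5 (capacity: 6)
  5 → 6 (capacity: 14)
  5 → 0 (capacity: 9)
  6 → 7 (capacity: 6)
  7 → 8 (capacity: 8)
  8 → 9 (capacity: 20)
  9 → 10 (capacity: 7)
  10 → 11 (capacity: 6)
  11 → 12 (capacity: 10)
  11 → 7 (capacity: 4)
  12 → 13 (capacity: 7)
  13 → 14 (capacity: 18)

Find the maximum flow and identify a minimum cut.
Max flow = 6, Min cut edges: (10,11)

Maximum flow: 6
Minimum cut: (10,11)
Partition: S = [0, 1, 2, 3, 4, 5, 6, 7, 8, 9, 10], T = [11, 12, 13, 14]

Max-flow min-cut theorem verified: both equal 6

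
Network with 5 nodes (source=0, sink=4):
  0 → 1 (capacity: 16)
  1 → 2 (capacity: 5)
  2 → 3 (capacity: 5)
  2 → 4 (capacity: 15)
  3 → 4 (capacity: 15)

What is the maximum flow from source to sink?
Maximum flow = 5

Max flow: 5

Flow assignment:
  0 → 1: 5/16
  1 → 2: 5/5
  2 → 4: 5/15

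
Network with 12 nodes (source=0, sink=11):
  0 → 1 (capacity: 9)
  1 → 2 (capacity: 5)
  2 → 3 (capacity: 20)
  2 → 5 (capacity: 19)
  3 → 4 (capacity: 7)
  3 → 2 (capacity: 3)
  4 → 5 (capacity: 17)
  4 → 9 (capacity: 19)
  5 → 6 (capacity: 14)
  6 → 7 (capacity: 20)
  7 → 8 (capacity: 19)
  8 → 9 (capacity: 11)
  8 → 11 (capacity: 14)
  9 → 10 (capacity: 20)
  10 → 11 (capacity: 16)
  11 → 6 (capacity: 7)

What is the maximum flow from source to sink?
Maximum flow = 5

Max flow: 5

Flow assignment:
  0 → 1: 5/9
  1 → 2: 5/5
  2 → 3: 5/20
  3 → 4: 5/7
  4 → 9: 5/19
  9 → 10: 5/20
  10 → 11: 5/16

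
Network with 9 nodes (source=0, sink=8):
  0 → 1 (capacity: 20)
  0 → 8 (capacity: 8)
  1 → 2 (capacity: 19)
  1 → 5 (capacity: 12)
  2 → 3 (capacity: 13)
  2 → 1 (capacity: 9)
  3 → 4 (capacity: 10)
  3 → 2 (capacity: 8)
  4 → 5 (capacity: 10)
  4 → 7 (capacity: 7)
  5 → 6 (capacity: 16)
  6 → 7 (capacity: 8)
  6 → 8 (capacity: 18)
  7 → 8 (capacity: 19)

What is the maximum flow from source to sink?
Maximum flow = 28

Max flow: 28

Flow assignment:
  0 → 1: 20/20
  0 → 8: 8/8
  1 → 2: 8/19
  1 → 5: 12/12
  2 → 3: 8/13
  3 → 4: 8/10
  4 → 5: 1/10
  4 → 7: 7/7
  5 → 6: 13/16
  6 → 8: 13/18
  7 → 8: 7/19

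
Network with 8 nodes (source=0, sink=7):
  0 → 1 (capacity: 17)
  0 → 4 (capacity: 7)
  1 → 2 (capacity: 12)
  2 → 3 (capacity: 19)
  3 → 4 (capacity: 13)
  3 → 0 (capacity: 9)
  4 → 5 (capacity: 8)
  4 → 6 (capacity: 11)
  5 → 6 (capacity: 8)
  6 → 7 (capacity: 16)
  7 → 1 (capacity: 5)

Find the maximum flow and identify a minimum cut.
Max flow = 16, Min cut edges: (6,7)

Maximum flow: 16
Minimum cut: (6,7)
Partition: S = [0, 1, 2, 3, 4, 5, 6], T = [7]

Max-flow min-cut theorem verified: both equal 16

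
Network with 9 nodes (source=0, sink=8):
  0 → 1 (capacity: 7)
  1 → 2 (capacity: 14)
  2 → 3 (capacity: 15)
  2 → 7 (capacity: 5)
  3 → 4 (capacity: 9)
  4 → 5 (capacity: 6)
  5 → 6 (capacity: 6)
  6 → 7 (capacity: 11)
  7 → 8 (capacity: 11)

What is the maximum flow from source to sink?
Maximum flow = 7

Max flow: 7

Flow assignment:
  0 → 1: 7/7
  1 → 2: 7/14
  2 → 3: 2/15
  2 → 7: 5/5
  3 → 4: 2/9
  4 → 5: 2/6
  5 → 6: 2/6
  6 → 7: 2/11
  7 → 8: 7/11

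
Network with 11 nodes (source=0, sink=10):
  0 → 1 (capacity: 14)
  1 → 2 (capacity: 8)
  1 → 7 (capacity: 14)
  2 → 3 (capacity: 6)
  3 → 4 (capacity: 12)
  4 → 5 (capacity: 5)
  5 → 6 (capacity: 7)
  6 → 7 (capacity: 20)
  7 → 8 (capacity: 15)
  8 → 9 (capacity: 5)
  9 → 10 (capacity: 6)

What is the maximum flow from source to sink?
Maximum flow = 5

Max flow: 5

Flow assignment:
  0 → 1: 5/14
  1 → 7: 5/14
  7 → 8: 5/15
  8 → 9: 5/5
  9 → 10: 5/6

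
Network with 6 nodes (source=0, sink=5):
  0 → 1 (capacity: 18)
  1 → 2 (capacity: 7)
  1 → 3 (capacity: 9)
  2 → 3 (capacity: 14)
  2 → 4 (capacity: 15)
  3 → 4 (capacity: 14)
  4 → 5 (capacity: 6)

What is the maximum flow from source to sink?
Maximum flow = 6

Max flow: 6

Flow assignment:
  0 → 1: 6/18
  1 → 3: 6/9
  3 → 4: 6/14
  4 → 5: 6/6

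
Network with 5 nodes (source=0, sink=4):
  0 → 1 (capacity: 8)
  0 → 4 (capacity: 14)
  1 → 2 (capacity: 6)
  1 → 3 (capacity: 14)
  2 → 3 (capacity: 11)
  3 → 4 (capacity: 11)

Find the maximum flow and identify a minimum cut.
Max flow = 22, Min cut edges: (0,1), (0,4)

Maximum flow: 22
Minimum cut: (0,1), (0,4)
Partition: S = [0], T = [1, 2, 3, 4]

Max-flow min-cut theorem verified: both equal 22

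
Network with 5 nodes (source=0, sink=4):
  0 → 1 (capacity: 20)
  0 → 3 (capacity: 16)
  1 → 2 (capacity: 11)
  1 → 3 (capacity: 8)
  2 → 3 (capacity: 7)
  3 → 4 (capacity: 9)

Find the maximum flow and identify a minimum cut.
Max flow = 9, Min cut edges: (3,4)

Maximum flow: 9
Minimum cut: (3,4)
Partition: S = [0, 1, 2, 3], T = [4]

Max-flow min-cut theorem verified: both equal 9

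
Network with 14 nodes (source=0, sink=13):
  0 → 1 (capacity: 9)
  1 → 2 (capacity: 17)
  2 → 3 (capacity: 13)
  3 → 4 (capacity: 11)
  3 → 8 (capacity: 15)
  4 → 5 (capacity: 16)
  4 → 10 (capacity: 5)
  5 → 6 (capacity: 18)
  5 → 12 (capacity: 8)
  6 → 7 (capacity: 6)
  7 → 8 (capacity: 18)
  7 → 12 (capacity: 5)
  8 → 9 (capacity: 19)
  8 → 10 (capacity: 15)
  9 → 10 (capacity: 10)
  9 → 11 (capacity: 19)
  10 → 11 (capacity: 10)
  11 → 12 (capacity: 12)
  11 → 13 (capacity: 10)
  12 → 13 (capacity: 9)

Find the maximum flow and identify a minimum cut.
Max flow = 9, Min cut edges: (0,1)

Maximum flow: 9
Minimum cut: (0,1)
Partition: S = [0], T = [1, 2, 3, 4, 5, 6, 7, 8, 9, 10, 11, 12, 13]

Max-flow min-cut theorem verified: both equal 9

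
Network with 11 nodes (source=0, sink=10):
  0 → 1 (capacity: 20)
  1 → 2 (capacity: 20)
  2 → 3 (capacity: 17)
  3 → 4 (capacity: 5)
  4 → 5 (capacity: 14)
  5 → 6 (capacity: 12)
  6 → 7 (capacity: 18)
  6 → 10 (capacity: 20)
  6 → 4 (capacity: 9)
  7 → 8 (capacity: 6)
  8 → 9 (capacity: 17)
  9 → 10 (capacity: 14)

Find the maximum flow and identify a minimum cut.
Max flow = 5, Min cut edges: (3,4)

Maximum flow: 5
Minimum cut: (3,4)
Partition: S = [0, 1, 2, 3], T = [4, 5, 6, 7, 8, 9, 10]

Max-flow min-cut theorem verified: both equal 5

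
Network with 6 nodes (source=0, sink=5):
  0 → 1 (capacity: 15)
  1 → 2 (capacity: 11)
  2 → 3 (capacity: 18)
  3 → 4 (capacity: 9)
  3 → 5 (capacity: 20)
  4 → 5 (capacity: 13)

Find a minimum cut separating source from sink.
Min cut value = 11, edges: (1,2)

Min cut value: 11
Partition: S = [0, 1], T = [2, 3, 4, 5]
Cut edges: (1,2)

By max-flow min-cut theorem, max flow = min cut = 11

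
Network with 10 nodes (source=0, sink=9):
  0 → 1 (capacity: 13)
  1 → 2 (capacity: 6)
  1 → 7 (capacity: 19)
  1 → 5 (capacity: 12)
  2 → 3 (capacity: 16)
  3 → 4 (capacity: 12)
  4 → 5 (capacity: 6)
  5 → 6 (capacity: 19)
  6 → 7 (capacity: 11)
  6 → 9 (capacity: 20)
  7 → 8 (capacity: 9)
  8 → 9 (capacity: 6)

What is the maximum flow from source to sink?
Maximum flow = 13

Max flow: 13

Flow assignment:
  0 → 1: 13/13
  1 → 7: 6/19
  1 → 5: 7/12
  5 → 6: 7/19
  6 → 9: 7/20
  7 → 8: 6/9
  8 → 9: 6/6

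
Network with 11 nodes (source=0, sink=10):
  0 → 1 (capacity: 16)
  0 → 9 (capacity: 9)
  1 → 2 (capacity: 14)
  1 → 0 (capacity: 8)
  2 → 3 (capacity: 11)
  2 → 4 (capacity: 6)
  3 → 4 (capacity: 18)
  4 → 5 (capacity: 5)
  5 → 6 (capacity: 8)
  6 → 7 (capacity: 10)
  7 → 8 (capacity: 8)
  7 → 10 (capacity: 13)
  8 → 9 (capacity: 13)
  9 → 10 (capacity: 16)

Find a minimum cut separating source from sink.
Min cut value = 14, edges: (0,9), (4,5)

Min cut value: 14
Partition: S = [0, 1, 2, 3, 4], T = [5, 6, 7, 8, 9, 10]
Cut edges: (0,9), (4,5)

By max-flow min-cut theorem, max flow = min cut = 14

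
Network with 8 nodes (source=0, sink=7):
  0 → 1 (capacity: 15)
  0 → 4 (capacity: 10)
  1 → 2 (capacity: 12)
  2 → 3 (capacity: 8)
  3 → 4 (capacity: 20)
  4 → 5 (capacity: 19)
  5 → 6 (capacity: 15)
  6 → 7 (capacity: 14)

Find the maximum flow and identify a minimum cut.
Max flow = 14, Min cut edges: (6,7)

Maximum flow: 14
Minimum cut: (6,7)
Partition: S = [0, 1, 2, 3, 4, 5, 6], T = [7]

Max-flow min-cut theorem verified: both equal 14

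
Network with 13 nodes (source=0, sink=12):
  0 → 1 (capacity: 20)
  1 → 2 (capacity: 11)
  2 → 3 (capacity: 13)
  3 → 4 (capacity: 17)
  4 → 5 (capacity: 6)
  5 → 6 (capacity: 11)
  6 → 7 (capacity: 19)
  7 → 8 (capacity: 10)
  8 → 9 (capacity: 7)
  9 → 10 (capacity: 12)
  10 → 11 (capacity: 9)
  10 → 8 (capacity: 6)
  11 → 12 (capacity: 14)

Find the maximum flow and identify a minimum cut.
Max flow = 6, Min cut edges: (4,5)

Maximum flow: 6
Minimum cut: (4,5)
Partition: S = [0, 1, 2, 3, 4], T = [5, 6, 7, 8, 9, 10, 11, 12]

Max-flow min-cut theorem verified: both equal 6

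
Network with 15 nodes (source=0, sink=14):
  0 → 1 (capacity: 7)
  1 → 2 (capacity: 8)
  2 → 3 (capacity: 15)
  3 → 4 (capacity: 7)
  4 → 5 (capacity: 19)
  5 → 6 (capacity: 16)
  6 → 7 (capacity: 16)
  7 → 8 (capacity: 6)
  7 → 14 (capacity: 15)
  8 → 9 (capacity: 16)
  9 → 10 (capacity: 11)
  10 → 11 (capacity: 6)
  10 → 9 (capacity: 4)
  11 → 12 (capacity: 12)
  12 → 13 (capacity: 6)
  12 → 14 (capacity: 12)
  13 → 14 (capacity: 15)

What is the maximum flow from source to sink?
Maximum flow = 7

Max flow: 7

Flow assignment:
  0 → 1: 7/7
  1 → 2: 7/8
  2 → 3: 7/15
  3 → 4: 7/7
  4 → 5: 7/19
  5 → 6: 7/16
  6 → 7: 7/16
  7 → 14: 7/15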